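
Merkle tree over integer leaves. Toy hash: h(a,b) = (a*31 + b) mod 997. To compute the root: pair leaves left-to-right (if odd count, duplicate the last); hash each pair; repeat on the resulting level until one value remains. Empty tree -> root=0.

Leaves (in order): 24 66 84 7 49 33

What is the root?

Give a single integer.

Answer: 748

Derivation:
L0: [24, 66, 84, 7, 49, 33]
L1: h(24,66)=(24*31+66)%997=810 h(84,7)=(84*31+7)%997=617 h(49,33)=(49*31+33)%997=555 -> [810, 617, 555]
L2: h(810,617)=(810*31+617)%997=802 h(555,555)=(555*31+555)%997=811 -> [802, 811]
L3: h(802,811)=(802*31+811)%997=748 -> [748]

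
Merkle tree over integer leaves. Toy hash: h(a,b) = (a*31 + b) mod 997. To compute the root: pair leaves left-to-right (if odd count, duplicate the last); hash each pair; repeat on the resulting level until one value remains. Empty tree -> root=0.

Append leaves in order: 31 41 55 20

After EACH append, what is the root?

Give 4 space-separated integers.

Answer: 31 5 918 883

Derivation:
After append 31 (leaves=[31]):
  L0: [31]
  root=31
After append 41 (leaves=[31, 41]):
  L0: [31, 41]
  L1: h(31,41)=(31*31+41)%997=5 -> [5]
  root=5
After append 55 (leaves=[31, 41, 55]):
  L0: [31, 41, 55]
  L1: h(31,41)=(31*31+41)%997=5 h(55,55)=(55*31+55)%997=763 -> [5, 763]
  L2: h(5,763)=(5*31+763)%997=918 -> [918]
  root=918
After append 20 (leaves=[31, 41, 55, 20]):
  L0: [31, 41, 55, 20]
  L1: h(31,41)=(31*31+41)%997=5 h(55,20)=(55*31+20)%997=728 -> [5, 728]
  L2: h(5,728)=(5*31+728)%997=883 -> [883]
  root=883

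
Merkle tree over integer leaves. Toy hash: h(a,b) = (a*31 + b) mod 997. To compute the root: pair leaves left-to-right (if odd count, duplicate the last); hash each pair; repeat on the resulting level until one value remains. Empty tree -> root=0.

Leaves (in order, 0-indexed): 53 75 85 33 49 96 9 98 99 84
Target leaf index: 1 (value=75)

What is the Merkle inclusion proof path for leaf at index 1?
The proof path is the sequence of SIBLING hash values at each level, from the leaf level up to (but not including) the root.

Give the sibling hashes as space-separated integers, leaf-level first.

L0 (leaves): [53, 75, 85, 33, 49, 96, 9, 98, 99, 84], target index=1
L1: h(53,75)=(53*31+75)%997=721 [pair 0] h(85,33)=(85*31+33)%997=674 [pair 1] h(49,96)=(49*31+96)%997=618 [pair 2] h(9,98)=(9*31+98)%997=377 [pair 3] h(99,84)=(99*31+84)%997=162 [pair 4] -> [721, 674, 618, 377, 162]
  Sibling for proof at L0: 53
L2: h(721,674)=(721*31+674)%997=94 [pair 0] h(618,377)=(618*31+377)%997=592 [pair 1] h(162,162)=(162*31+162)%997=199 [pair 2] -> [94, 592, 199]
  Sibling for proof at L1: 674
L3: h(94,592)=(94*31+592)%997=515 [pair 0] h(199,199)=(199*31+199)%997=386 [pair 1] -> [515, 386]
  Sibling for proof at L2: 592
L4: h(515,386)=(515*31+386)%997=399 [pair 0] -> [399]
  Sibling for proof at L3: 386
Root: 399
Proof path (sibling hashes from leaf to root): [53, 674, 592, 386]

Answer: 53 674 592 386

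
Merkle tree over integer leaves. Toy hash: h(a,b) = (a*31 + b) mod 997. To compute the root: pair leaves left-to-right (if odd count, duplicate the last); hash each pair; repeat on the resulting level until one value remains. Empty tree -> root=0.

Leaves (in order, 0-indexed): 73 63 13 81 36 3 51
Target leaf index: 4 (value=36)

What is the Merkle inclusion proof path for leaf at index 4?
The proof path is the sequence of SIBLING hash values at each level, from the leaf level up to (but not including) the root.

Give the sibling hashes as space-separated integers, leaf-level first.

L0 (leaves): [73, 63, 13, 81, 36, 3, 51], target index=4
L1: h(73,63)=(73*31+63)%997=332 [pair 0] h(13,81)=(13*31+81)%997=484 [pair 1] h(36,3)=(36*31+3)%997=122 [pair 2] h(51,51)=(51*31+51)%997=635 [pair 3] -> [332, 484, 122, 635]
  Sibling for proof at L0: 3
L2: h(332,484)=(332*31+484)%997=806 [pair 0] h(122,635)=(122*31+635)%997=429 [pair 1] -> [806, 429]
  Sibling for proof at L1: 635
L3: h(806,429)=(806*31+429)%997=490 [pair 0] -> [490]
  Sibling for proof at L2: 806
Root: 490
Proof path (sibling hashes from leaf to root): [3, 635, 806]

Answer: 3 635 806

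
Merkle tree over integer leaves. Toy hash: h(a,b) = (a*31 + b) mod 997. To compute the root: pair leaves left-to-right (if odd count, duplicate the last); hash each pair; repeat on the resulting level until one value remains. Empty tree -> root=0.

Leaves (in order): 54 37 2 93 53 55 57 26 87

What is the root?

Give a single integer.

Answer: 14

Derivation:
L0: [54, 37, 2, 93, 53, 55, 57, 26, 87]
L1: h(54,37)=(54*31+37)%997=714 h(2,93)=(2*31+93)%997=155 h(53,55)=(53*31+55)%997=701 h(57,26)=(57*31+26)%997=796 h(87,87)=(87*31+87)%997=790 -> [714, 155, 701, 796, 790]
L2: h(714,155)=(714*31+155)%997=355 h(701,796)=(701*31+796)%997=593 h(790,790)=(790*31+790)%997=355 -> [355, 593, 355]
L3: h(355,593)=(355*31+593)%997=631 h(355,355)=(355*31+355)%997=393 -> [631, 393]
L4: h(631,393)=(631*31+393)%997=14 -> [14]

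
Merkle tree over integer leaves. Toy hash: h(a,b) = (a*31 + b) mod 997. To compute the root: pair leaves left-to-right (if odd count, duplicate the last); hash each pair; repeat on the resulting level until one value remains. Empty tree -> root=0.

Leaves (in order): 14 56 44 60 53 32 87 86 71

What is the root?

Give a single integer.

L0: [14, 56, 44, 60, 53, 32, 87, 86, 71]
L1: h(14,56)=(14*31+56)%997=490 h(44,60)=(44*31+60)%997=427 h(53,32)=(53*31+32)%997=678 h(87,86)=(87*31+86)%997=789 h(71,71)=(71*31+71)%997=278 -> [490, 427, 678, 789, 278]
L2: h(490,427)=(490*31+427)%997=662 h(678,789)=(678*31+789)%997=870 h(278,278)=(278*31+278)%997=920 -> [662, 870, 920]
L3: h(662,870)=(662*31+870)%997=455 h(920,920)=(920*31+920)%997=527 -> [455, 527]
L4: h(455,527)=(455*31+527)%997=674 -> [674]

Answer: 674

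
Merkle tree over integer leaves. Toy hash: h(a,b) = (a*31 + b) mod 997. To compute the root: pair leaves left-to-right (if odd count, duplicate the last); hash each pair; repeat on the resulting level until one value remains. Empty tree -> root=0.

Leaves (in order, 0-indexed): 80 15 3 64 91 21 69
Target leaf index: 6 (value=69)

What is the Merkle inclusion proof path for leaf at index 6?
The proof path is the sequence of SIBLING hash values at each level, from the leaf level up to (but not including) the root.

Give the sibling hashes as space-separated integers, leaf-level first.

Answer: 69 848 733

Derivation:
L0 (leaves): [80, 15, 3, 64, 91, 21, 69], target index=6
L1: h(80,15)=(80*31+15)%997=501 [pair 0] h(3,64)=(3*31+64)%997=157 [pair 1] h(91,21)=(91*31+21)%997=848 [pair 2] h(69,69)=(69*31+69)%997=214 [pair 3] -> [501, 157, 848, 214]
  Sibling for proof at L0: 69
L2: h(501,157)=(501*31+157)%997=733 [pair 0] h(848,214)=(848*31+214)%997=580 [pair 1] -> [733, 580]
  Sibling for proof at L1: 848
L3: h(733,580)=(733*31+580)%997=372 [pair 0] -> [372]
  Sibling for proof at L2: 733
Root: 372
Proof path (sibling hashes from leaf to root): [69, 848, 733]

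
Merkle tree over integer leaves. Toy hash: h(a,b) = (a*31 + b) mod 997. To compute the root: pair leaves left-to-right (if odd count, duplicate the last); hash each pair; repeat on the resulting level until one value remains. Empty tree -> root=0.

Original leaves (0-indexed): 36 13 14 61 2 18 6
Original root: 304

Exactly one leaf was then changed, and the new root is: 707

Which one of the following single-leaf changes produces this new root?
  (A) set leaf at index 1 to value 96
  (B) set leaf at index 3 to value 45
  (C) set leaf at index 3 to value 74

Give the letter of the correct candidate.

Answer: C

Derivation:
Original leaves: [36, 13, 14, 61, 2, 18, 6]
Target new root: 707
Try each candidate change and compute the resulting root:
Candidate A: set leaf[1] = 96 -> leaves = [36, 96, 14, 61, 2, 18, 6]
  L0: [36, 96, 14, 61, 2, 18, 6]
  L1: h(36,96)=(36*31+96)%997=215 h(14,61)=(14*31+61)%997=495 h(2,18)=(2*31+18)%997=80 h(6,6)=(6*31+6)%997=192 -> [215, 495, 80, 192]
  L2: h(215,495)=(215*31+495)%997=181 h(80,192)=(80*31+192)%997=678 -> [181, 678]
  L3: h(181,678)=(181*31+678)%997=307 -> [307]
  root = 307 != target 707
Candidate B: set leaf[3] = 45 -> leaves = [36, 13, 14, 45, 2, 18, 6]
  L0: [36, 13, 14, 45, 2, 18, 6]
  L1: h(36,13)=(36*31+13)%997=132 h(14,45)=(14*31+45)%997=479 h(2,18)=(2*31+18)%997=80 h(6,6)=(6*31+6)%997=192 -> [132, 479, 80, 192]
  L2: h(132,479)=(132*31+479)%997=583 h(80,192)=(80*31+192)%997=678 -> [583, 678]
  L3: h(583,678)=(583*31+678)%997=805 -> [805]
  root = 805 != target 707
Candidate C: set leaf[3] = 74 -> leaves = [36, 13, 14, 74, 2, 18, 6]
  L0: [36, 13, 14, 74, 2, 18, 6]
  L1: h(36,13)=(36*31+13)%997=132 h(14,74)=(14*31+74)%997=508 h(2,18)=(2*31+18)%997=80 h(6,6)=(6*31+6)%997=192 -> [132, 508, 80, 192]
  L2: h(132,508)=(132*31+508)%997=612 h(80,192)=(80*31+192)%997=678 -> [612, 678]
  L3: h(612,678)=(612*31+678)%997=707 -> [707]
  root = 707 == target 707  ** MATCH **
Candidate C produces the target root.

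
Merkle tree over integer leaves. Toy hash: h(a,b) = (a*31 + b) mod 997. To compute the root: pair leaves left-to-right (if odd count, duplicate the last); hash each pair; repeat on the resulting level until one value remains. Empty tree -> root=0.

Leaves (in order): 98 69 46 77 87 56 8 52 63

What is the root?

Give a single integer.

Answer: 400

Derivation:
L0: [98, 69, 46, 77, 87, 56, 8, 52, 63]
L1: h(98,69)=(98*31+69)%997=116 h(46,77)=(46*31+77)%997=506 h(87,56)=(87*31+56)%997=759 h(8,52)=(8*31+52)%997=300 h(63,63)=(63*31+63)%997=22 -> [116, 506, 759, 300, 22]
L2: h(116,506)=(116*31+506)%997=114 h(759,300)=(759*31+300)%997=898 h(22,22)=(22*31+22)%997=704 -> [114, 898, 704]
L3: h(114,898)=(114*31+898)%997=444 h(704,704)=(704*31+704)%997=594 -> [444, 594]
L4: h(444,594)=(444*31+594)%997=400 -> [400]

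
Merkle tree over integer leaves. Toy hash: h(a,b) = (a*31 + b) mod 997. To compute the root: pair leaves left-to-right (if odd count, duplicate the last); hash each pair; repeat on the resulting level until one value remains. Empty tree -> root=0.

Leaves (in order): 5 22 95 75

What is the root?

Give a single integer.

L0: [5, 22, 95, 75]
L1: h(5,22)=(5*31+22)%997=177 h(95,75)=(95*31+75)%997=29 -> [177, 29]
L2: h(177,29)=(177*31+29)%997=531 -> [531]

Answer: 531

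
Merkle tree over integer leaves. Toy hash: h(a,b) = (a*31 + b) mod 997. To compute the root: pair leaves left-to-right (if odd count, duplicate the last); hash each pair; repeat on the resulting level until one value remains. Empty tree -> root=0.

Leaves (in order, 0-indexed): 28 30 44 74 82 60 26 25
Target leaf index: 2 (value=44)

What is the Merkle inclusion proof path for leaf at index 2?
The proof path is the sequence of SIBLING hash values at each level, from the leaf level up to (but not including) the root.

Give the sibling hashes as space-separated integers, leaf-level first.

Answer: 74 898 736

Derivation:
L0 (leaves): [28, 30, 44, 74, 82, 60, 26, 25], target index=2
L1: h(28,30)=(28*31+30)%997=898 [pair 0] h(44,74)=(44*31+74)%997=441 [pair 1] h(82,60)=(82*31+60)%997=608 [pair 2] h(26,25)=(26*31+25)%997=831 [pair 3] -> [898, 441, 608, 831]
  Sibling for proof at L0: 74
L2: h(898,441)=(898*31+441)%997=363 [pair 0] h(608,831)=(608*31+831)%997=736 [pair 1] -> [363, 736]
  Sibling for proof at L1: 898
L3: h(363,736)=(363*31+736)%997=25 [pair 0] -> [25]
  Sibling for proof at L2: 736
Root: 25
Proof path (sibling hashes from leaf to root): [74, 898, 736]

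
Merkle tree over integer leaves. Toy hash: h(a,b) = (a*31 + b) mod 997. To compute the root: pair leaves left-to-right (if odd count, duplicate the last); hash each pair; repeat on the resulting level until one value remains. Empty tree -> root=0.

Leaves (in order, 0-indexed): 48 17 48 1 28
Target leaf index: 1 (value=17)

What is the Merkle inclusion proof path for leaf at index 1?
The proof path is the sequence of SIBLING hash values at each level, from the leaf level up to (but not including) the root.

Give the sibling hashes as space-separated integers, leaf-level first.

Answer: 48 492 756

Derivation:
L0 (leaves): [48, 17, 48, 1, 28], target index=1
L1: h(48,17)=(48*31+17)%997=508 [pair 0] h(48,1)=(48*31+1)%997=492 [pair 1] h(28,28)=(28*31+28)%997=896 [pair 2] -> [508, 492, 896]
  Sibling for proof at L0: 48
L2: h(508,492)=(508*31+492)%997=288 [pair 0] h(896,896)=(896*31+896)%997=756 [pair 1] -> [288, 756]
  Sibling for proof at L1: 492
L3: h(288,756)=(288*31+756)%997=711 [pair 0] -> [711]
  Sibling for proof at L2: 756
Root: 711
Proof path (sibling hashes from leaf to root): [48, 492, 756]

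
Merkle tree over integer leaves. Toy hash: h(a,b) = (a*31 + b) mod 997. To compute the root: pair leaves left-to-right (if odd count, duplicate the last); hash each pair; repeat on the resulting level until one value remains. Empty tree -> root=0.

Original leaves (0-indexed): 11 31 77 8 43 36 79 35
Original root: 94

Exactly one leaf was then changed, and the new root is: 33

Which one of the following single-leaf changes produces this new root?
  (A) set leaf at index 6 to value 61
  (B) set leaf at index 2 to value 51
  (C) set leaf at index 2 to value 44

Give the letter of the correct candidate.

Original leaves: [11, 31, 77, 8, 43, 36, 79, 35]
Target new root: 33
Try each candidate change and compute the resulting root:
Candidate A: set leaf[6] = 61 -> leaves = [11, 31, 77, 8, 43, 36, 61, 35]
  L0: [11, 31, 77, 8, 43, 36, 61, 35]
  L1: h(11,31)=(11*31+31)%997=372 h(77,8)=(77*31+8)%997=401 h(43,36)=(43*31+36)%997=372 h(61,35)=(61*31+35)%997=929 -> [372, 401, 372, 929]
  L2: h(372,401)=(372*31+401)%997=966 h(372,929)=(372*31+929)%997=497 -> [966, 497]
  L3: h(966,497)=(966*31+497)%997=533 -> [533]
  root = 533 != target 33
Candidate B: set leaf[2] = 51 -> leaves = [11, 31, 51, 8, 43, 36, 79, 35]
  L0: [11, 31, 51, 8, 43, 36, 79, 35]
  L1: h(11,31)=(11*31+31)%997=372 h(51,8)=(51*31+8)%997=592 h(43,36)=(43*31+36)%997=372 h(79,35)=(79*31+35)%997=490 -> [372, 592, 372, 490]
  L2: h(372,592)=(372*31+592)%997=160 h(372,490)=(372*31+490)%997=58 -> [160, 58]
  L3: h(160,58)=(160*31+58)%997=33 -> [33]
  root = 33 == target 33  ** MATCH **
Candidate C: set leaf[2] = 44 -> leaves = [11, 31, 44, 8, 43, 36, 79, 35]
  L0: [11, 31, 44, 8, 43, 36, 79, 35]
  L1: h(11,31)=(11*31+31)%997=372 h(44,8)=(44*31+8)%997=375 h(43,36)=(43*31+36)%997=372 h(79,35)=(79*31+35)%997=490 -> [372, 375, 372, 490]
  L2: h(372,375)=(372*31+375)%997=940 h(372,490)=(372*31+490)%997=58 -> [940, 58]
  L3: h(940,58)=(940*31+58)%997=285 -> [285]
  root = 285 != target 33
Candidate B produces the target root.

Answer: B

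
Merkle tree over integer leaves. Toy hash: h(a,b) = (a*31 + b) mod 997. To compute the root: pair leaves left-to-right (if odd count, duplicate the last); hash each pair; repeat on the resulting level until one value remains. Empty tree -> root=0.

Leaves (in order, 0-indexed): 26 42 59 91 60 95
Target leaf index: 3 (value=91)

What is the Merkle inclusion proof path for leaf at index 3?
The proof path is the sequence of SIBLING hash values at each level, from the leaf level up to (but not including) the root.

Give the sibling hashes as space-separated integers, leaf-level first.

L0 (leaves): [26, 42, 59, 91, 60, 95], target index=3
L1: h(26,42)=(26*31+42)%997=848 [pair 0] h(59,91)=(59*31+91)%997=923 [pair 1] h(60,95)=(60*31+95)%997=958 [pair 2] -> [848, 923, 958]
  Sibling for proof at L0: 59
L2: h(848,923)=(848*31+923)%997=292 [pair 0] h(958,958)=(958*31+958)%997=746 [pair 1] -> [292, 746]
  Sibling for proof at L1: 848
L3: h(292,746)=(292*31+746)%997=825 [pair 0] -> [825]
  Sibling for proof at L2: 746
Root: 825
Proof path (sibling hashes from leaf to root): [59, 848, 746]

Answer: 59 848 746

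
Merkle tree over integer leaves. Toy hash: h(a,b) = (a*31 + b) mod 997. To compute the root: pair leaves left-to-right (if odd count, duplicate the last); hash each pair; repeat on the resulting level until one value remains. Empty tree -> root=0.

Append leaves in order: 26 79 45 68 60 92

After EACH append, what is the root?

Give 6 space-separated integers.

Answer: 26 885 959 982 158 185

Derivation:
After append 26 (leaves=[26]):
  L0: [26]
  root=26
After append 79 (leaves=[26, 79]):
  L0: [26, 79]
  L1: h(26,79)=(26*31+79)%997=885 -> [885]
  root=885
After append 45 (leaves=[26, 79, 45]):
  L0: [26, 79, 45]
  L1: h(26,79)=(26*31+79)%997=885 h(45,45)=(45*31+45)%997=443 -> [885, 443]
  L2: h(885,443)=(885*31+443)%997=959 -> [959]
  root=959
After append 68 (leaves=[26, 79, 45, 68]):
  L0: [26, 79, 45, 68]
  L1: h(26,79)=(26*31+79)%997=885 h(45,68)=(45*31+68)%997=466 -> [885, 466]
  L2: h(885,466)=(885*31+466)%997=982 -> [982]
  root=982
After append 60 (leaves=[26, 79, 45, 68, 60]):
  L0: [26, 79, 45, 68, 60]
  L1: h(26,79)=(26*31+79)%997=885 h(45,68)=(45*31+68)%997=466 h(60,60)=(60*31+60)%997=923 -> [885, 466, 923]
  L2: h(885,466)=(885*31+466)%997=982 h(923,923)=(923*31+923)%997=623 -> [982, 623]
  L3: h(982,623)=(982*31+623)%997=158 -> [158]
  root=158
After append 92 (leaves=[26, 79, 45, 68, 60, 92]):
  L0: [26, 79, 45, 68, 60, 92]
  L1: h(26,79)=(26*31+79)%997=885 h(45,68)=(45*31+68)%997=466 h(60,92)=(60*31+92)%997=955 -> [885, 466, 955]
  L2: h(885,466)=(885*31+466)%997=982 h(955,955)=(955*31+955)%997=650 -> [982, 650]
  L3: h(982,650)=(982*31+650)%997=185 -> [185]
  root=185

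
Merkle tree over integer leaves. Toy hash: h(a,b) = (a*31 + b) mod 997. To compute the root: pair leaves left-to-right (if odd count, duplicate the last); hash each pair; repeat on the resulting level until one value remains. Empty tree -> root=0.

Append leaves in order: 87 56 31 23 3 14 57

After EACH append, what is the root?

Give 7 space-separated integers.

Answer: 87 759 593 585 270 622 345

Derivation:
After append 87 (leaves=[87]):
  L0: [87]
  root=87
After append 56 (leaves=[87, 56]):
  L0: [87, 56]
  L1: h(87,56)=(87*31+56)%997=759 -> [759]
  root=759
After append 31 (leaves=[87, 56, 31]):
  L0: [87, 56, 31]
  L1: h(87,56)=(87*31+56)%997=759 h(31,31)=(31*31+31)%997=992 -> [759, 992]
  L2: h(759,992)=(759*31+992)%997=593 -> [593]
  root=593
After append 23 (leaves=[87, 56, 31, 23]):
  L0: [87, 56, 31, 23]
  L1: h(87,56)=(87*31+56)%997=759 h(31,23)=(31*31+23)%997=984 -> [759, 984]
  L2: h(759,984)=(759*31+984)%997=585 -> [585]
  root=585
After append 3 (leaves=[87, 56, 31, 23, 3]):
  L0: [87, 56, 31, 23, 3]
  L1: h(87,56)=(87*31+56)%997=759 h(31,23)=(31*31+23)%997=984 h(3,3)=(3*31+3)%997=96 -> [759, 984, 96]
  L2: h(759,984)=(759*31+984)%997=585 h(96,96)=(96*31+96)%997=81 -> [585, 81]
  L3: h(585,81)=(585*31+81)%997=270 -> [270]
  root=270
After append 14 (leaves=[87, 56, 31, 23, 3, 14]):
  L0: [87, 56, 31, 23, 3, 14]
  L1: h(87,56)=(87*31+56)%997=759 h(31,23)=(31*31+23)%997=984 h(3,14)=(3*31+14)%997=107 -> [759, 984, 107]
  L2: h(759,984)=(759*31+984)%997=585 h(107,107)=(107*31+107)%997=433 -> [585, 433]
  L3: h(585,433)=(585*31+433)%997=622 -> [622]
  root=622
After append 57 (leaves=[87, 56, 31, 23, 3, 14, 57]):
  L0: [87, 56, 31, 23, 3, 14, 57]
  L1: h(87,56)=(87*31+56)%997=759 h(31,23)=(31*31+23)%997=984 h(3,14)=(3*31+14)%997=107 h(57,57)=(57*31+57)%997=827 -> [759, 984, 107, 827]
  L2: h(759,984)=(759*31+984)%997=585 h(107,827)=(107*31+827)%997=156 -> [585, 156]
  L3: h(585,156)=(585*31+156)%997=345 -> [345]
  root=345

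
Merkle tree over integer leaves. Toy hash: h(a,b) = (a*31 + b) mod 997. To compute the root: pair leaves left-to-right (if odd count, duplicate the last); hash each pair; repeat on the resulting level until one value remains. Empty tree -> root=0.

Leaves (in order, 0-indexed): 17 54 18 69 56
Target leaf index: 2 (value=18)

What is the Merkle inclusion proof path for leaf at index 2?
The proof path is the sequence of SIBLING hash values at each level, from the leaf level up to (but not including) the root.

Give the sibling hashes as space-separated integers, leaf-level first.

L0 (leaves): [17, 54, 18, 69, 56], target index=2
L1: h(17,54)=(17*31+54)%997=581 [pair 0] h(18,69)=(18*31+69)%997=627 [pair 1] h(56,56)=(56*31+56)%997=795 [pair 2] -> [581, 627, 795]
  Sibling for proof at L0: 69
L2: h(581,627)=(581*31+627)%997=692 [pair 0] h(795,795)=(795*31+795)%997=515 [pair 1] -> [692, 515]
  Sibling for proof at L1: 581
L3: h(692,515)=(692*31+515)%997=33 [pair 0] -> [33]
  Sibling for proof at L2: 515
Root: 33
Proof path (sibling hashes from leaf to root): [69, 581, 515]

Answer: 69 581 515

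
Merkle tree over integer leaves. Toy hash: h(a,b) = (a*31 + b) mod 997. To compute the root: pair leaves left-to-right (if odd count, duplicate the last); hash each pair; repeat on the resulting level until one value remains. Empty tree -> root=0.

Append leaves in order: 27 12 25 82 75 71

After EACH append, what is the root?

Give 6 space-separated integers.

Answer: 27 849 200 257 22 891

Derivation:
After append 27 (leaves=[27]):
  L0: [27]
  root=27
After append 12 (leaves=[27, 12]):
  L0: [27, 12]
  L1: h(27,12)=(27*31+12)%997=849 -> [849]
  root=849
After append 25 (leaves=[27, 12, 25]):
  L0: [27, 12, 25]
  L1: h(27,12)=(27*31+12)%997=849 h(25,25)=(25*31+25)%997=800 -> [849, 800]
  L2: h(849,800)=(849*31+800)%997=200 -> [200]
  root=200
After append 82 (leaves=[27, 12, 25, 82]):
  L0: [27, 12, 25, 82]
  L1: h(27,12)=(27*31+12)%997=849 h(25,82)=(25*31+82)%997=857 -> [849, 857]
  L2: h(849,857)=(849*31+857)%997=257 -> [257]
  root=257
After append 75 (leaves=[27, 12, 25, 82, 75]):
  L0: [27, 12, 25, 82, 75]
  L1: h(27,12)=(27*31+12)%997=849 h(25,82)=(25*31+82)%997=857 h(75,75)=(75*31+75)%997=406 -> [849, 857, 406]
  L2: h(849,857)=(849*31+857)%997=257 h(406,406)=(406*31+406)%997=31 -> [257, 31]
  L3: h(257,31)=(257*31+31)%997=22 -> [22]
  root=22
After append 71 (leaves=[27, 12, 25, 82, 75, 71]):
  L0: [27, 12, 25, 82, 75, 71]
  L1: h(27,12)=(27*31+12)%997=849 h(25,82)=(25*31+82)%997=857 h(75,71)=(75*31+71)%997=402 -> [849, 857, 402]
  L2: h(849,857)=(849*31+857)%997=257 h(402,402)=(402*31+402)%997=900 -> [257, 900]
  L3: h(257,900)=(257*31+900)%997=891 -> [891]
  root=891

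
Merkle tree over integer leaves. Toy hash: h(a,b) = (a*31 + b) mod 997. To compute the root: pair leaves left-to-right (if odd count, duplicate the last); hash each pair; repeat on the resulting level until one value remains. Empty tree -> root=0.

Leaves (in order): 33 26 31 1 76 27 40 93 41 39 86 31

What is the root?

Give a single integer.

Answer: 451

Derivation:
L0: [33, 26, 31, 1, 76, 27, 40, 93, 41, 39, 86, 31]
L1: h(33,26)=(33*31+26)%997=52 h(31,1)=(31*31+1)%997=962 h(76,27)=(76*31+27)%997=389 h(40,93)=(40*31+93)%997=336 h(41,39)=(41*31+39)%997=313 h(86,31)=(86*31+31)%997=703 -> [52, 962, 389, 336, 313, 703]
L2: h(52,962)=(52*31+962)%997=580 h(389,336)=(389*31+336)%997=431 h(313,703)=(313*31+703)%997=436 -> [580, 431, 436]
L3: h(580,431)=(580*31+431)%997=465 h(436,436)=(436*31+436)%997=991 -> [465, 991]
L4: h(465,991)=(465*31+991)%997=451 -> [451]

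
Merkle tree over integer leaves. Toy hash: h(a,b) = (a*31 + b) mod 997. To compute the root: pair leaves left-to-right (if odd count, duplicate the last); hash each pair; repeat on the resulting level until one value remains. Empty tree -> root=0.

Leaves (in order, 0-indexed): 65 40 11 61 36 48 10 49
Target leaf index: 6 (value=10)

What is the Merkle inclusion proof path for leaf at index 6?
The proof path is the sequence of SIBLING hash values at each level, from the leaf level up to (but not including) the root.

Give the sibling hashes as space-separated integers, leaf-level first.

L0 (leaves): [65, 40, 11, 61, 36, 48, 10, 49], target index=6
L1: h(65,40)=(65*31+40)%997=61 [pair 0] h(11,61)=(11*31+61)%997=402 [pair 1] h(36,48)=(36*31+48)%997=167 [pair 2] h(10,49)=(10*31+49)%997=359 [pair 3] -> [61, 402, 167, 359]
  Sibling for proof at L0: 49
L2: h(61,402)=(61*31+402)%997=299 [pair 0] h(167,359)=(167*31+359)%997=551 [pair 1] -> [299, 551]
  Sibling for proof at L1: 167
L3: h(299,551)=(299*31+551)%997=847 [pair 0] -> [847]
  Sibling for proof at L2: 299
Root: 847
Proof path (sibling hashes from leaf to root): [49, 167, 299]

Answer: 49 167 299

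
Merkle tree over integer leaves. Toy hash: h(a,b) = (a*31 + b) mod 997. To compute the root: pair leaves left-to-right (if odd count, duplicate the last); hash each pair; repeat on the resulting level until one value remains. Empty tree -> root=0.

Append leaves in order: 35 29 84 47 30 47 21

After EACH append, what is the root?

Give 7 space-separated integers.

After append 35 (leaves=[35]):
  L0: [35]
  root=35
After append 29 (leaves=[35, 29]):
  L0: [35, 29]
  L1: h(35,29)=(35*31+29)%997=117 -> [117]
  root=117
After append 84 (leaves=[35, 29, 84]):
  L0: [35, 29, 84]
  L1: h(35,29)=(35*31+29)%997=117 h(84,84)=(84*31+84)%997=694 -> [117, 694]
  L2: h(117,694)=(117*31+694)%997=333 -> [333]
  root=333
After append 47 (leaves=[35, 29, 84, 47]):
  L0: [35, 29, 84, 47]
  L1: h(35,29)=(35*31+29)%997=117 h(84,47)=(84*31+47)%997=657 -> [117, 657]
  L2: h(117,657)=(117*31+657)%997=296 -> [296]
  root=296
After append 30 (leaves=[35, 29, 84, 47, 30]):
  L0: [35, 29, 84, 47, 30]
  L1: h(35,29)=(35*31+29)%997=117 h(84,47)=(84*31+47)%997=657 h(30,30)=(30*31+30)%997=960 -> [117, 657, 960]
  L2: h(117,657)=(117*31+657)%997=296 h(960,960)=(960*31+960)%997=810 -> [296, 810]
  L3: h(296,810)=(296*31+810)%997=16 -> [16]
  root=16
After append 47 (leaves=[35, 29, 84, 47, 30, 47]):
  L0: [35, 29, 84, 47, 30, 47]
  L1: h(35,29)=(35*31+29)%997=117 h(84,47)=(84*31+47)%997=657 h(30,47)=(30*31+47)%997=977 -> [117, 657, 977]
  L2: h(117,657)=(117*31+657)%997=296 h(977,977)=(977*31+977)%997=357 -> [296, 357]
  L3: h(296,357)=(296*31+357)%997=560 -> [560]
  root=560
After append 21 (leaves=[35, 29, 84, 47, 30, 47, 21]):
  L0: [35, 29, 84, 47, 30, 47, 21]
  L1: h(35,29)=(35*31+29)%997=117 h(84,47)=(84*31+47)%997=657 h(30,47)=(30*31+47)%997=977 h(21,21)=(21*31+21)%997=672 -> [117, 657, 977, 672]
  L2: h(117,657)=(117*31+657)%997=296 h(977,672)=(977*31+672)%997=52 -> [296, 52]
  L3: h(296,52)=(296*31+52)%997=255 -> [255]
  root=255

Answer: 35 117 333 296 16 560 255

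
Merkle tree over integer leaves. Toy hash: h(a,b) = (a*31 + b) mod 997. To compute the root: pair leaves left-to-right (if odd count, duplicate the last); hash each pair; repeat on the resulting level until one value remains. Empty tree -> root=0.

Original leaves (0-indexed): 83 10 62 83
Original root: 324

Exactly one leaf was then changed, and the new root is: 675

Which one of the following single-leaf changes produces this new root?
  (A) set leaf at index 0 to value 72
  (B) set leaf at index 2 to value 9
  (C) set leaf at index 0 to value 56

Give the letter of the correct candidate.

Answer: B

Derivation:
Original leaves: [83, 10, 62, 83]
Target new root: 675
Try each candidate change and compute the resulting root:
Candidate A: set leaf[0] = 72 -> leaves = [72, 10, 62, 83]
  L0: [72, 10, 62, 83]
  L1: h(72,10)=(72*31+10)%997=248 h(62,83)=(62*31+83)%997=11 -> [248, 11]
  L2: h(248,11)=(248*31+11)%997=720 -> [720]
  root = 720 != target 675
Candidate B: set leaf[2] = 9 -> leaves = [83, 10, 9, 83]
  L0: [83, 10, 9, 83]
  L1: h(83,10)=(83*31+10)%997=589 h(9,83)=(9*31+83)%997=362 -> [589, 362]
  L2: h(589,362)=(589*31+362)%997=675 -> [675]
  root = 675 == target 675  ** MATCH **
Candidate C: set leaf[0] = 56 -> leaves = [56, 10, 62, 83]
  L0: [56, 10, 62, 83]
  L1: h(56,10)=(56*31+10)%997=749 h(62,83)=(62*31+83)%997=11 -> [749, 11]
  L2: h(749,11)=(749*31+11)%997=299 -> [299]
  root = 299 != target 675
Candidate B produces the target root.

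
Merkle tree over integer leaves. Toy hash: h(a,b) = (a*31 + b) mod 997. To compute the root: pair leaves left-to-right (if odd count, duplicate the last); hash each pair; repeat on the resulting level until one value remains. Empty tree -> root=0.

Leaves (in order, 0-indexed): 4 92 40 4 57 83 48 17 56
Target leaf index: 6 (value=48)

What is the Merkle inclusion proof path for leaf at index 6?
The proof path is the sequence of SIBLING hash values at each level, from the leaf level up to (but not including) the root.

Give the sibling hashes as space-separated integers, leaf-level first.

L0 (leaves): [4, 92, 40, 4, 57, 83, 48, 17, 56], target index=6
L1: h(4,92)=(4*31+92)%997=216 [pair 0] h(40,4)=(40*31+4)%997=247 [pair 1] h(57,83)=(57*31+83)%997=853 [pair 2] h(48,17)=(48*31+17)%997=508 [pair 3] h(56,56)=(56*31+56)%997=795 [pair 4] -> [216, 247, 853, 508, 795]
  Sibling for proof at L0: 17
L2: h(216,247)=(216*31+247)%997=961 [pair 0] h(853,508)=(853*31+508)%997=32 [pair 1] h(795,795)=(795*31+795)%997=515 [pair 2] -> [961, 32, 515]
  Sibling for proof at L1: 853
L3: h(961,32)=(961*31+32)%997=910 [pair 0] h(515,515)=(515*31+515)%997=528 [pair 1] -> [910, 528]
  Sibling for proof at L2: 961
L4: h(910,528)=(910*31+528)%997=822 [pair 0] -> [822]
  Sibling for proof at L3: 528
Root: 822
Proof path (sibling hashes from leaf to root): [17, 853, 961, 528]

Answer: 17 853 961 528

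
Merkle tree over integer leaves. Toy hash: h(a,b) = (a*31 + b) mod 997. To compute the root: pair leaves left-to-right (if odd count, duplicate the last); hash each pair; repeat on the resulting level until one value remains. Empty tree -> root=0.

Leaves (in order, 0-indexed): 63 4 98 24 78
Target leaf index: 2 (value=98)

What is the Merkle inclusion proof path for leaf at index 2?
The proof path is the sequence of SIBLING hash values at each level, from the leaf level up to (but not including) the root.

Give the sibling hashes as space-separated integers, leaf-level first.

L0 (leaves): [63, 4, 98, 24, 78], target index=2
L1: h(63,4)=(63*31+4)%997=960 [pair 0] h(98,24)=(98*31+24)%997=71 [pair 1] h(78,78)=(78*31+78)%997=502 [pair 2] -> [960, 71, 502]
  Sibling for proof at L0: 24
L2: h(960,71)=(960*31+71)%997=918 [pair 0] h(502,502)=(502*31+502)%997=112 [pair 1] -> [918, 112]
  Sibling for proof at L1: 960
L3: h(918,112)=(918*31+112)%997=654 [pair 0] -> [654]
  Sibling for proof at L2: 112
Root: 654
Proof path (sibling hashes from leaf to root): [24, 960, 112]

Answer: 24 960 112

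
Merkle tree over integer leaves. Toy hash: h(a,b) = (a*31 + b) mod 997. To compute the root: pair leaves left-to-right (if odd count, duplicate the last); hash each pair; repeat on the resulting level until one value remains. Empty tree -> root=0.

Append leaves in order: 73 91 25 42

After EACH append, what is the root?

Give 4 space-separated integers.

Answer: 73 360 993 13

Derivation:
After append 73 (leaves=[73]):
  L0: [73]
  root=73
After append 91 (leaves=[73, 91]):
  L0: [73, 91]
  L1: h(73,91)=(73*31+91)%997=360 -> [360]
  root=360
After append 25 (leaves=[73, 91, 25]):
  L0: [73, 91, 25]
  L1: h(73,91)=(73*31+91)%997=360 h(25,25)=(25*31+25)%997=800 -> [360, 800]
  L2: h(360,800)=(360*31+800)%997=993 -> [993]
  root=993
After append 42 (leaves=[73, 91, 25, 42]):
  L0: [73, 91, 25, 42]
  L1: h(73,91)=(73*31+91)%997=360 h(25,42)=(25*31+42)%997=817 -> [360, 817]
  L2: h(360,817)=(360*31+817)%997=13 -> [13]
  root=13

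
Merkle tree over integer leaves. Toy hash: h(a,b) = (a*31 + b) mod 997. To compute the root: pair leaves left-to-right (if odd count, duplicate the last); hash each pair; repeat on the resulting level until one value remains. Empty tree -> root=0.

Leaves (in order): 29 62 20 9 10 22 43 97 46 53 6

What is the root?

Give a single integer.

Answer: 803

Derivation:
L0: [29, 62, 20, 9, 10, 22, 43, 97, 46, 53, 6]
L1: h(29,62)=(29*31+62)%997=961 h(20,9)=(20*31+9)%997=629 h(10,22)=(10*31+22)%997=332 h(43,97)=(43*31+97)%997=433 h(46,53)=(46*31+53)%997=482 h(6,6)=(6*31+6)%997=192 -> [961, 629, 332, 433, 482, 192]
L2: h(961,629)=(961*31+629)%997=510 h(332,433)=(332*31+433)%997=755 h(482,192)=(482*31+192)%997=179 -> [510, 755, 179]
L3: h(510,755)=(510*31+755)%997=613 h(179,179)=(179*31+179)%997=743 -> [613, 743]
L4: h(613,743)=(613*31+743)%997=803 -> [803]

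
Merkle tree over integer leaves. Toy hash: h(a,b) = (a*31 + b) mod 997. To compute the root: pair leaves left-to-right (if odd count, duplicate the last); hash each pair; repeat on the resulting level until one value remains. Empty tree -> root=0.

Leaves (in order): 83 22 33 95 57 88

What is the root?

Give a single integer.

Answer: 598

Derivation:
L0: [83, 22, 33, 95, 57, 88]
L1: h(83,22)=(83*31+22)%997=601 h(33,95)=(33*31+95)%997=121 h(57,88)=(57*31+88)%997=858 -> [601, 121, 858]
L2: h(601,121)=(601*31+121)%997=806 h(858,858)=(858*31+858)%997=537 -> [806, 537]
L3: h(806,537)=(806*31+537)%997=598 -> [598]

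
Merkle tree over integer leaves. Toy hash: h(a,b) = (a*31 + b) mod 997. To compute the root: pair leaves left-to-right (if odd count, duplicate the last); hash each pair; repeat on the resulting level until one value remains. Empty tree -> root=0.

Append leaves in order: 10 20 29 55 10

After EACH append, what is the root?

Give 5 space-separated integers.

Answer: 10 330 191 217 18

Derivation:
After append 10 (leaves=[10]):
  L0: [10]
  root=10
After append 20 (leaves=[10, 20]):
  L0: [10, 20]
  L1: h(10,20)=(10*31+20)%997=330 -> [330]
  root=330
After append 29 (leaves=[10, 20, 29]):
  L0: [10, 20, 29]
  L1: h(10,20)=(10*31+20)%997=330 h(29,29)=(29*31+29)%997=928 -> [330, 928]
  L2: h(330,928)=(330*31+928)%997=191 -> [191]
  root=191
After append 55 (leaves=[10, 20, 29, 55]):
  L0: [10, 20, 29, 55]
  L1: h(10,20)=(10*31+20)%997=330 h(29,55)=(29*31+55)%997=954 -> [330, 954]
  L2: h(330,954)=(330*31+954)%997=217 -> [217]
  root=217
After append 10 (leaves=[10, 20, 29, 55, 10]):
  L0: [10, 20, 29, 55, 10]
  L1: h(10,20)=(10*31+20)%997=330 h(29,55)=(29*31+55)%997=954 h(10,10)=(10*31+10)%997=320 -> [330, 954, 320]
  L2: h(330,954)=(330*31+954)%997=217 h(320,320)=(320*31+320)%997=270 -> [217, 270]
  L3: h(217,270)=(217*31+270)%997=18 -> [18]
  root=18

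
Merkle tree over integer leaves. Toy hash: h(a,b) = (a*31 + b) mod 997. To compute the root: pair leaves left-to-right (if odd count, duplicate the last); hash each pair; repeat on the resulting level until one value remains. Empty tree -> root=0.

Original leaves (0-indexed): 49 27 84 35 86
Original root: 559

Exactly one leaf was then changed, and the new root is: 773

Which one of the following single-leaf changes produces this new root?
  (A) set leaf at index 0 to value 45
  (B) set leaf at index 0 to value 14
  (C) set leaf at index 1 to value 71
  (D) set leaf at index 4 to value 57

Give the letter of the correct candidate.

Original leaves: [49, 27, 84, 35, 86]
Target new root: 773
Try each candidate change and compute the resulting root:
Candidate A: set leaf[0] = 45 -> leaves = [45, 27, 84, 35, 86]
  L0: [45, 27, 84, 35, 86]
  L1: h(45,27)=(45*31+27)%997=425 h(84,35)=(84*31+35)%997=645 h(86,86)=(86*31+86)%997=758 -> [425, 645, 758]
  L2: h(425,645)=(425*31+645)%997=859 h(758,758)=(758*31+758)%997=328 -> [859, 328]
  L3: h(859,328)=(859*31+328)%997=38 -> [38]
  root = 38 != target 773
Candidate B: set leaf[0] = 14 -> leaves = [14, 27, 84, 35, 86]
  L0: [14, 27, 84, 35, 86]
  L1: h(14,27)=(14*31+27)%997=461 h(84,35)=(84*31+35)%997=645 h(86,86)=(86*31+86)%997=758 -> [461, 645, 758]
  L2: h(461,645)=(461*31+645)%997=978 h(758,758)=(758*31+758)%997=328 -> [978, 328]
  L3: h(978,328)=(978*31+328)%997=736 -> [736]
  root = 736 != target 773
Candidate C: set leaf[1] = 71 -> leaves = [49, 71, 84, 35, 86]
  L0: [49, 71, 84, 35, 86]
  L1: h(49,71)=(49*31+71)%997=593 h(84,35)=(84*31+35)%997=645 h(86,86)=(86*31+86)%997=758 -> [593, 645, 758]
  L2: h(593,645)=(593*31+645)%997=85 h(758,758)=(758*31+758)%997=328 -> [85, 328]
  L3: h(85,328)=(85*31+328)%997=969 -> [969]
  root = 969 != target 773
Candidate D: set leaf[4] = 57 -> leaves = [49, 27, 84, 35, 57]
  L0: [49, 27, 84, 35, 57]
  L1: h(49,27)=(49*31+27)%997=549 h(84,35)=(84*31+35)%997=645 h(57,57)=(57*31+57)%997=827 -> [549, 645, 827]
  L2: h(549,645)=(549*31+645)%997=715 h(827,827)=(827*31+827)%997=542 -> [715, 542]
  L3: h(715,542)=(715*31+542)%997=773 -> [773]
  root = 773 == target 773  ** MATCH **
Candidate D produces the target root.

Answer: D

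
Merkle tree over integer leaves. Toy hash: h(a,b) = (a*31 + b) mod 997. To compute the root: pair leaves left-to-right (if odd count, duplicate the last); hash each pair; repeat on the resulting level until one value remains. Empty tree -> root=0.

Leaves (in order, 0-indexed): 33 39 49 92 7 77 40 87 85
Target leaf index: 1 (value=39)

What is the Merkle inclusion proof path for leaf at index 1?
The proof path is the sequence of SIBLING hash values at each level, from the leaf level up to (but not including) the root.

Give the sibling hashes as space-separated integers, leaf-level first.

L0 (leaves): [33, 39, 49, 92, 7, 77, 40, 87, 85], target index=1
L1: h(33,39)=(33*31+39)%997=65 [pair 0] h(49,92)=(49*31+92)%997=614 [pair 1] h(7,77)=(7*31+77)%997=294 [pair 2] h(40,87)=(40*31+87)%997=330 [pair 3] h(85,85)=(85*31+85)%997=726 [pair 4] -> [65, 614, 294, 330, 726]
  Sibling for proof at L0: 33
L2: h(65,614)=(65*31+614)%997=635 [pair 0] h(294,330)=(294*31+330)%997=471 [pair 1] h(726,726)=(726*31+726)%997=301 [pair 2] -> [635, 471, 301]
  Sibling for proof at L1: 614
L3: h(635,471)=(635*31+471)%997=216 [pair 0] h(301,301)=(301*31+301)%997=659 [pair 1] -> [216, 659]
  Sibling for proof at L2: 471
L4: h(216,659)=(216*31+659)%997=376 [pair 0] -> [376]
  Sibling for proof at L3: 659
Root: 376
Proof path (sibling hashes from leaf to root): [33, 614, 471, 659]

Answer: 33 614 471 659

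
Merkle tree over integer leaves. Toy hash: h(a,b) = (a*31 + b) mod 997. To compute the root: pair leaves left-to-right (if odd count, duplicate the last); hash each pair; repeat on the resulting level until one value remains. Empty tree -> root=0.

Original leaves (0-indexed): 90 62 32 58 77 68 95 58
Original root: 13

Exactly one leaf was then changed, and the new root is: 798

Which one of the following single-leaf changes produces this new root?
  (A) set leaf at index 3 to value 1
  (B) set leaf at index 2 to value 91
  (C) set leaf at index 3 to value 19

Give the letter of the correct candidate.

Original leaves: [90, 62, 32, 58, 77, 68, 95, 58]
Target new root: 798
Try each candidate change and compute the resulting root:
Candidate A: set leaf[3] = 1 -> leaves = [90, 62, 32, 1, 77, 68, 95, 58]
  L0: [90, 62, 32, 1, 77, 68, 95, 58]
  L1: h(90,62)=(90*31+62)%997=858 h(32,1)=(32*31+1)%997=993 h(77,68)=(77*31+68)%997=461 h(95,58)=(95*31+58)%997=12 -> [858, 993, 461, 12]
  L2: h(858,993)=(858*31+993)%997=672 h(461,12)=(461*31+12)%997=345 -> [672, 345]
  L3: h(672,345)=(672*31+345)%997=240 -> [240]
  root = 240 != target 798
Candidate B: set leaf[2] = 91 -> leaves = [90, 62, 91, 58, 77, 68, 95, 58]
  L0: [90, 62, 91, 58, 77, 68, 95, 58]
  L1: h(90,62)=(90*31+62)%997=858 h(91,58)=(91*31+58)%997=885 h(77,68)=(77*31+68)%997=461 h(95,58)=(95*31+58)%997=12 -> [858, 885, 461, 12]
  L2: h(858,885)=(858*31+885)%997=564 h(461,12)=(461*31+12)%997=345 -> [564, 345]
  L3: h(564,345)=(564*31+345)%997=880 -> [880]
  root = 880 != target 798
Candidate C: set leaf[3] = 19 -> leaves = [90, 62, 32, 19, 77, 68, 95, 58]
  L0: [90, 62, 32, 19, 77, 68, 95, 58]
  L1: h(90,62)=(90*31+62)%997=858 h(32,19)=(32*31+19)%997=14 h(77,68)=(77*31+68)%997=461 h(95,58)=(95*31+58)%997=12 -> [858, 14, 461, 12]
  L2: h(858,14)=(858*31+14)%997=690 h(461,12)=(461*31+12)%997=345 -> [690, 345]
  L3: h(690,345)=(690*31+345)%997=798 -> [798]
  root = 798 == target 798  ** MATCH **
Candidate C produces the target root.

Answer: C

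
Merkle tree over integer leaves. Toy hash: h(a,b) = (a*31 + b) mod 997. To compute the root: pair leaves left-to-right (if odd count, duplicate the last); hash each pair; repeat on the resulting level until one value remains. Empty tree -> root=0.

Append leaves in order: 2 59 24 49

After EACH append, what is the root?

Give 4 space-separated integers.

After append 2 (leaves=[2]):
  L0: [2]
  root=2
After append 59 (leaves=[2, 59]):
  L0: [2, 59]
  L1: h(2,59)=(2*31+59)%997=121 -> [121]
  root=121
After append 24 (leaves=[2, 59, 24]):
  L0: [2, 59, 24]
  L1: h(2,59)=(2*31+59)%997=121 h(24,24)=(24*31+24)%997=768 -> [121, 768]
  L2: h(121,768)=(121*31+768)%997=531 -> [531]
  root=531
After append 49 (leaves=[2, 59, 24, 49]):
  L0: [2, 59, 24, 49]
  L1: h(2,59)=(2*31+59)%997=121 h(24,49)=(24*31+49)%997=793 -> [121, 793]
  L2: h(121,793)=(121*31+793)%997=556 -> [556]
  root=556

Answer: 2 121 531 556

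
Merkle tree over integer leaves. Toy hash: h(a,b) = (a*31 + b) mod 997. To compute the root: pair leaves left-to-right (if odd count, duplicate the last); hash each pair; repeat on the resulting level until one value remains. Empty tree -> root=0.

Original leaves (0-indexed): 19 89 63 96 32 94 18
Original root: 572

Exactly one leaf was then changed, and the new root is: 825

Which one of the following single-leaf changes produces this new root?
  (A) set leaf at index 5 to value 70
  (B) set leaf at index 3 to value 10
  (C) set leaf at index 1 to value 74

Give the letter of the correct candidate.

Original leaves: [19, 89, 63, 96, 32, 94, 18]
Target new root: 825
Try each candidate change and compute the resulting root:
Candidate A: set leaf[5] = 70 -> leaves = [19, 89, 63, 96, 32, 70, 18]
  L0: [19, 89, 63, 96, 32, 70, 18]
  L1: h(19,89)=(19*31+89)%997=678 h(63,96)=(63*31+96)%997=55 h(32,70)=(32*31+70)%997=65 h(18,18)=(18*31+18)%997=576 -> [678, 55, 65, 576]
  L2: h(678,55)=(678*31+55)%997=136 h(65,576)=(65*31+576)%997=597 -> [136, 597]
  L3: h(136,597)=(136*31+597)%997=825 -> [825]
  root = 825 == target 825  ** MATCH **
Candidate B: set leaf[3] = 10 -> leaves = [19, 89, 63, 10, 32, 94, 18]
  L0: [19, 89, 63, 10, 32, 94, 18]
  L1: h(19,89)=(19*31+89)%997=678 h(63,10)=(63*31+10)%997=966 h(32,94)=(32*31+94)%997=89 h(18,18)=(18*31+18)%997=576 -> [678, 966, 89, 576]
  L2: h(678,966)=(678*31+966)%997=50 h(89,576)=(89*31+576)%997=344 -> [50, 344]
  L3: h(50,344)=(50*31+344)%997=897 -> [897]
  root = 897 != target 825
Candidate C: set leaf[1] = 74 -> leaves = [19, 74, 63, 96, 32, 94, 18]
  L0: [19, 74, 63, 96, 32, 94, 18]
  L1: h(19,74)=(19*31+74)%997=663 h(63,96)=(63*31+96)%997=55 h(32,94)=(32*31+94)%997=89 h(18,18)=(18*31+18)%997=576 -> [663, 55, 89, 576]
  L2: h(663,55)=(663*31+55)%997=668 h(89,576)=(89*31+576)%997=344 -> [668, 344]
  L3: h(668,344)=(668*31+344)%997=115 -> [115]
  root = 115 != target 825
Candidate A produces the target root.

Answer: A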